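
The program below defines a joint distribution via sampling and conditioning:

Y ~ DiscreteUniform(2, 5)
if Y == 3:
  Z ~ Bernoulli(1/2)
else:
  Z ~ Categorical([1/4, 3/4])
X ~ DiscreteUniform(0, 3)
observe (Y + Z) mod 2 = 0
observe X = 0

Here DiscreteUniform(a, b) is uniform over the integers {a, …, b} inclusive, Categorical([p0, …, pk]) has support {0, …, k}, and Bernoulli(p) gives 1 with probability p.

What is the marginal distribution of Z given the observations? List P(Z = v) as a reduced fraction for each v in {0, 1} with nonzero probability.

Enumerate traces; 4 have nonzero weight after conditioning:
  (Y=2, Z=0, X=0) weight 1/64
  (Y=3, Z=1, X=0) weight 1/32
  (Y=4, Z=0, X=0) weight 1/64
  (Y=5, Z=1, X=0) weight 3/64
Group by Z:
  weight(Z=0) = 1/32
  weight(Z=1) = 5/64
Total weight = 1/32 + 5/64 = 7/64
P(Z=0 | obs) = 1/32 / 7/64 = 2/7
P(Z=1 | obs) = 5/64 / 7/64 = 5/7

P(Z=0) = 2/7, P(Z=1) = 5/7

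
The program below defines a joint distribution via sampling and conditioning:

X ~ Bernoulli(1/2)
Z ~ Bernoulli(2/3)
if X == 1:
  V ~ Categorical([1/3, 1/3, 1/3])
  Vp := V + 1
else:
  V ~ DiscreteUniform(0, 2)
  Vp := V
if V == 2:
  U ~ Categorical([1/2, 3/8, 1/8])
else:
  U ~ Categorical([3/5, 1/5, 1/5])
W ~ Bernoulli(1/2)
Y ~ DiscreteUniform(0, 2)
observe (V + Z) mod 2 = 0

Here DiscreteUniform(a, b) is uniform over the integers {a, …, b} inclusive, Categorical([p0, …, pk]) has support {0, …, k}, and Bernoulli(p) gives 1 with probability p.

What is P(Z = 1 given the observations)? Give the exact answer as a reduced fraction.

Enumerate traces; 108 have nonzero weight after conditioning:
  (X=0, Z=0, V=0, U=0, W=0, Y=0) weight 1/180
  (X=0, Z=0, V=0, U=0, W=0, Y=1) weight 1/180
  (X=0, Z=0, V=0, U=0, W=0, Y=2) weight 1/180
  (X=0, Z=0, V=0, U=0, W=1, Y=0) weight 1/180
  (X=0, Z=0, V=0, U=0, W=1, Y=1) weight 1/180
  (X=0, Z=0, V=0, U=0, W=1, Y=2) weight 1/180
  (X=0, Z=0, V=0, U=1, W=0, Y=0) weight 1/540
  (X=0, Z=0, V=0, U=1, W=0, Y=1) weight 1/540
  (X=0, Z=1, V=1, U=0, W=0, Y=0) weight 1/90
  … 99 more
Group by Z:
  weight(Z=0) = 2/9
  weight(Z=1) = 2/9
Total weight = 2/9 + 2/9 = 4/9
P(Z=0 | obs) = 2/9 / 4/9 = 1/2
P(Z=1 | obs) = 2/9 / 4/9 = 1/2

P(Z = 1 | obs) = 1/2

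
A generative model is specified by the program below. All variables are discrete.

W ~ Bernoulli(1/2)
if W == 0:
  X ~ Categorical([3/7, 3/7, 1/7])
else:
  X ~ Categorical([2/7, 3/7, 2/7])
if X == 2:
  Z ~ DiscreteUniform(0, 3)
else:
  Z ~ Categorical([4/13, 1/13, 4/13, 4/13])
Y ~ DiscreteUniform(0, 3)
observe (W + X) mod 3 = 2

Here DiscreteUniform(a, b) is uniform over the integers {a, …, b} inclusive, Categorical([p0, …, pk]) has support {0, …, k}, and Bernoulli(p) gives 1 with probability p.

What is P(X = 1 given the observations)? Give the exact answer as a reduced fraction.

P(X = 1 | obs) = 3/4

Enumerate traces; 32 have nonzero weight after conditioning:
  (W=0, X=2, Z=0, Y=0) weight 1/224
  (W=0, X=2, Z=0, Y=1) weight 1/224
  (W=0, X=2, Z=0, Y=2) weight 1/224
  (W=0, X=2, Z=0, Y=3) weight 1/224
  (W=0, X=2, Z=1, Y=0) weight 1/224
  (W=0, X=2, Z=1, Y=1) weight 1/224
  (W=0, X=2, Z=1, Y=2) weight 1/224
  (W=0, X=2, Z=1, Y=3) weight 1/224
  (W=1, X=1, Z=0, Y=0) weight 3/182
  … 23 more
Group by X:
  weight(X=1) = 3/14
  weight(X=2) = 1/14
Total weight = 3/14 + 1/14 = 2/7
P(X=1 | obs) = 3/14 / 2/7 = 3/4
P(X=2 | obs) = 1/14 / 2/7 = 1/4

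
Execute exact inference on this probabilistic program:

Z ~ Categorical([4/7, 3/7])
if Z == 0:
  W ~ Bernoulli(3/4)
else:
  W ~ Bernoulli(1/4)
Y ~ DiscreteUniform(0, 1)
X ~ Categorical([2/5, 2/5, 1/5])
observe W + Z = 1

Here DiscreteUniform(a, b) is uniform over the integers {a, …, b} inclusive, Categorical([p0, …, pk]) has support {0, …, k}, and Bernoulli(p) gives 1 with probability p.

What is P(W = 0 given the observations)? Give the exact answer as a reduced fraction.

P(W = 0 | obs) = 3/7

Enumerate traces; 12 have nonzero weight after conditioning:
  (Z=0, W=1, Y=0, X=0) weight 3/35
  (Z=0, W=1, Y=0, X=1) weight 3/35
  (Z=0, W=1, Y=0, X=2) weight 3/70
  (Z=0, W=1, Y=1, X=0) weight 3/35
  (Z=0, W=1, Y=1, X=1) weight 3/35
  (Z=0, W=1, Y=1, X=2) weight 3/70
  (Z=1, W=0, Y=0, X=0) weight 9/140
  (Z=1, W=0, Y=0, X=1) weight 9/140
  … 4 more
Group by W:
  weight(W=0) = 9/28
  weight(W=1) = 3/7
Total weight = 9/28 + 3/7 = 3/4
P(W=0 | obs) = 9/28 / 3/4 = 3/7
P(W=1 | obs) = 3/7 / 3/4 = 4/7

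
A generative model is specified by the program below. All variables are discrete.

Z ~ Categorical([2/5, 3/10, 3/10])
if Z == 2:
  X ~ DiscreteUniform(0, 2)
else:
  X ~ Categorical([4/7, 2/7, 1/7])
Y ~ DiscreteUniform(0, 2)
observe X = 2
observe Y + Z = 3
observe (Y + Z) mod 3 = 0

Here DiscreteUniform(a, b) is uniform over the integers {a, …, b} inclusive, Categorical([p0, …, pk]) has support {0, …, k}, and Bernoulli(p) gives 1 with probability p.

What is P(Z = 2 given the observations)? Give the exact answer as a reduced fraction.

P(Z = 2 | obs) = 7/10

Enumerate traces; 2 have nonzero weight after conditioning:
  (Z=1, X=2, Y=2) weight 1/70
  (Z=2, X=2, Y=1) weight 1/30
Group by Z:
  weight(Z=1) = 1/70
  weight(Z=2) = 1/30
Total weight = 1/70 + 1/30 = 1/21
P(Z=1 | obs) = 1/70 / 1/21 = 3/10
P(Z=2 | obs) = 1/30 / 1/21 = 7/10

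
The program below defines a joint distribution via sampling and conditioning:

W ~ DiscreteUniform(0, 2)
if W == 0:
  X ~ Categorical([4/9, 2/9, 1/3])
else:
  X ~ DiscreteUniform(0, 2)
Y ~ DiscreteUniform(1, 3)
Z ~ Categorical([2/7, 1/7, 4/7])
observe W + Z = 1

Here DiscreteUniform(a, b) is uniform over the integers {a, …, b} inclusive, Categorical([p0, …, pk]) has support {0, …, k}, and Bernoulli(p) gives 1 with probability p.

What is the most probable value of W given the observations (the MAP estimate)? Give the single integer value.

Enumerate traces; 18 have nonzero weight after conditioning:
  (W=0, X=0, Y=1, Z=1) weight 4/567
  (W=0, X=0, Y=2, Z=1) weight 4/567
  (W=0, X=0, Y=3, Z=1) weight 4/567
  (W=0, X=1, Y=1, Z=1) weight 2/567
  (W=0, X=1, Y=2, Z=1) weight 2/567
  (W=0, X=1, Y=3, Z=1) weight 2/567
  (W=0, X=2, Y=1, Z=1) weight 1/189
  (W=0, X=2, Y=2, Z=1) weight 1/189
  (W=1, X=0, Y=1, Z=0) weight 2/189
  … 9 more
Group by W:
  weight(W=0) = 1/21
  weight(W=1) = 2/21
Total weight = 1/21 + 2/21 = 1/7
P(W=0 | obs) = 1/21 / 1/7 = 1/3
P(W=1 | obs) = 2/21 / 1/7 = 2/3
argmax = 1

argmax_v P(W = v | obs) = 1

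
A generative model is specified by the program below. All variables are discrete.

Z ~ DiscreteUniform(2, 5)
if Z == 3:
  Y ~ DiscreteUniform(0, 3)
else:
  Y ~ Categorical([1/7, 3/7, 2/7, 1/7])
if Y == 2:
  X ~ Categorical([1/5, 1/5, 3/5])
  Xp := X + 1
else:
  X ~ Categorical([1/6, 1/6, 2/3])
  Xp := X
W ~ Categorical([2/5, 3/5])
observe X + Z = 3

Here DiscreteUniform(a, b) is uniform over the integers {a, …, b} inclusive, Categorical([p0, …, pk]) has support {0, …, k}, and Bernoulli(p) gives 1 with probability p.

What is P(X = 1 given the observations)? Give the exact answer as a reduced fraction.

P(X = 1 | obs) = 148/295

Enumerate traces; 16 have nonzero weight after conditioning:
  (Z=2, Y=0, X=1, W=0) weight 1/420
  (Z=2, Y=0, X=1, W=1) weight 1/280
  (Z=2, Y=1, X=1, W=0) weight 1/140
  (Z=2, Y=1, X=1, W=1) weight 3/280
  (Z=2, Y=2, X=1, W=0) weight 1/175
  (Z=2, Y=2, X=1, W=1) weight 3/350
  (Z=2, Y=3, X=1, W=0) weight 1/420
  (Z=2, Y=3, X=1, W=1) weight 1/280
  (Z=3, Y=0, X=0, W=0) weight 1/240
  … 7 more
Group by X:
  weight(X=0) = 7/160
  weight(X=1) = 37/840
Total weight = 7/160 + 37/840 = 59/672
P(X=0 | obs) = 7/160 / 59/672 = 147/295
P(X=1 | obs) = 37/840 / 59/672 = 148/295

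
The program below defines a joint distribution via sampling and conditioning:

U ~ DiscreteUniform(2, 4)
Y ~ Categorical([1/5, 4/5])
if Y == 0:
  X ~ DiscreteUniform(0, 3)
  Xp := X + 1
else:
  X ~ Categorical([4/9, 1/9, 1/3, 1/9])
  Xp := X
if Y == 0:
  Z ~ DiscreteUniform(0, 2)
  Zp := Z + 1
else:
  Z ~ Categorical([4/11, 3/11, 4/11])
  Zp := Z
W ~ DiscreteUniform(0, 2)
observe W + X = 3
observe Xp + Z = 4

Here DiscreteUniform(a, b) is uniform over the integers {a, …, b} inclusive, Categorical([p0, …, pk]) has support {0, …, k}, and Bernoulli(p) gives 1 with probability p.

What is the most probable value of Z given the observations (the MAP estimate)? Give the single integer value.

Enumerate traces; 15 have nonzero weight after conditioning:
  (U=2, Y=0, X=1, Z=2, W=2) weight 1/540
  (U=2, Y=0, X=2, Z=1, W=1) weight 1/540
  (U=2, Y=0, X=3, Z=0, W=0) weight 1/540
  (U=2, Y=1, X=2, Z=2, W=1) weight 16/1485
  (U=2, Y=1, X=3, Z=1, W=0) weight 4/1485
  (U=3, Y=0, X=1, Z=2, W=2) weight 1/540
  (U=3, Y=0, X=2, Z=1, W=1) weight 1/540
  (U=3, Y=0, X=3, Z=0, W=0) weight 1/540
  … 7 more
Group by Z:
  weight(Z=0) = 1/180
  weight(Z=1) = 3/220
  weight(Z=2) = 5/132
Total weight = 1/180 + 3/220 + 5/132 = 113/1980
P(Z=0 | obs) = 1/180 / 113/1980 = 11/113
P(Z=1 | obs) = 3/220 / 113/1980 = 27/113
P(Z=2 | obs) = 5/132 / 113/1980 = 75/113
argmax = 2

argmax_v P(Z = v | obs) = 2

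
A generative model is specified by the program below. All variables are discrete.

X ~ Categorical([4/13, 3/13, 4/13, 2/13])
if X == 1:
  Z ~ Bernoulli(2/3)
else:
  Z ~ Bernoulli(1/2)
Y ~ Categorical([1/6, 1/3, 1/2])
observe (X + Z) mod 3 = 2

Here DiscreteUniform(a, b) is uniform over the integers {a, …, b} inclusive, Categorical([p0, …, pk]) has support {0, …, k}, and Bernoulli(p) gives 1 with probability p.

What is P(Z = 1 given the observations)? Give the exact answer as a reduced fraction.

P(Z = 1 | obs) = 1/2

Enumerate traces; 6 have nonzero weight after conditioning:
  (X=1, Z=1, Y=0) weight 1/39
  (X=1, Z=1, Y=1) weight 2/39
  (X=1, Z=1, Y=2) weight 1/13
  (X=2, Z=0, Y=0) weight 1/39
  (X=2, Z=0, Y=1) weight 2/39
  (X=2, Z=0, Y=2) weight 1/13
Group by Z:
  weight(Z=0) = 2/13
  weight(Z=1) = 2/13
Total weight = 2/13 + 2/13 = 4/13
P(Z=0 | obs) = 2/13 / 4/13 = 1/2
P(Z=1 | obs) = 2/13 / 4/13 = 1/2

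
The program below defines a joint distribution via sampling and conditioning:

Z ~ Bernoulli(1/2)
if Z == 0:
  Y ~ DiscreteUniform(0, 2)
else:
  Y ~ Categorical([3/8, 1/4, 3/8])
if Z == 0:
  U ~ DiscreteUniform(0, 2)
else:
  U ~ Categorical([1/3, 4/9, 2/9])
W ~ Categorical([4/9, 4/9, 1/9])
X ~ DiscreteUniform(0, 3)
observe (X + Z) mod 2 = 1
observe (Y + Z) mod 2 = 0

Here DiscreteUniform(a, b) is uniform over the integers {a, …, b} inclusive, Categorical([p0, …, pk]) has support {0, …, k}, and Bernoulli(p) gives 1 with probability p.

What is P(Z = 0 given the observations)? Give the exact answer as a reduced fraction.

Enumerate traces; 54 have nonzero weight after conditioning:
  (Z=0, Y=0, U=0, W=0, X=1) weight 1/162
  (Z=0, Y=0, U=0, W=0, X=3) weight 1/162
  (Z=0, Y=0, U=0, W=1, X=1) weight 1/162
  (Z=0, Y=0, U=0, W=1, X=3) weight 1/162
  (Z=0, Y=0, U=0, W=2, X=1) weight 1/648
  (Z=0, Y=0, U=0, W=2, X=3) weight 1/648
  (Z=0, Y=0, U=1, W=0, X=1) weight 1/162
  (Z=0, Y=0, U=1, W=0, X=3) weight 1/162
  (Z=1, Y=1, U=0, W=0, X=0) weight 1/216
  … 45 more
Group by Z:
  weight(Z=0) = 1/6
  weight(Z=1) = 1/16
Total weight = 1/6 + 1/16 = 11/48
P(Z=0 | obs) = 1/6 / 11/48 = 8/11
P(Z=1 | obs) = 1/16 / 11/48 = 3/11

P(Z = 0 | obs) = 8/11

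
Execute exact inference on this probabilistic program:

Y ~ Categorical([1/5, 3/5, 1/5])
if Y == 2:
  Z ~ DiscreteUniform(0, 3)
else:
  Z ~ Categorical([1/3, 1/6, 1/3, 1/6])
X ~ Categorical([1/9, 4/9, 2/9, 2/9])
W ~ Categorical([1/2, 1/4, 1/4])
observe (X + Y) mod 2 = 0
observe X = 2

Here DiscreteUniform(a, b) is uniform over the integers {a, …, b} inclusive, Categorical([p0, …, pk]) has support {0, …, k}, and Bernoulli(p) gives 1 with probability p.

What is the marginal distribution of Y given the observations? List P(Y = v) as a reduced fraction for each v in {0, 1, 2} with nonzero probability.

Enumerate traces; 24 have nonzero weight after conditioning:
  (Y=0, Z=0, X=2, W=0) weight 1/135
  (Y=0, Z=0, X=2, W=1) weight 1/270
  (Y=0, Z=0, X=2, W=2) weight 1/270
  (Y=0, Z=1, X=2, W=0) weight 1/270
  (Y=0, Z=1, X=2, W=1) weight 1/540
  (Y=0, Z=1, X=2, W=2) weight 1/540
  (Y=0, Z=2, X=2, W=0) weight 1/135
  (Y=0, Z=2, X=2, W=1) weight 1/270
  (Y=2, Z=0, X=2, W=0) weight 1/180
  … 15 more
Group by Y:
  weight(Y=0) = 2/45
  weight(Y=2) = 2/45
Total weight = 2/45 + 2/45 = 4/45
P(Y=0 | obs) = 2/45 / 4/45 = 1/2
P(Y=2 | obs) = 2/45 / 4/45 = 1/2

P(Y=0) = 1/2, P(Y=2) = 1/2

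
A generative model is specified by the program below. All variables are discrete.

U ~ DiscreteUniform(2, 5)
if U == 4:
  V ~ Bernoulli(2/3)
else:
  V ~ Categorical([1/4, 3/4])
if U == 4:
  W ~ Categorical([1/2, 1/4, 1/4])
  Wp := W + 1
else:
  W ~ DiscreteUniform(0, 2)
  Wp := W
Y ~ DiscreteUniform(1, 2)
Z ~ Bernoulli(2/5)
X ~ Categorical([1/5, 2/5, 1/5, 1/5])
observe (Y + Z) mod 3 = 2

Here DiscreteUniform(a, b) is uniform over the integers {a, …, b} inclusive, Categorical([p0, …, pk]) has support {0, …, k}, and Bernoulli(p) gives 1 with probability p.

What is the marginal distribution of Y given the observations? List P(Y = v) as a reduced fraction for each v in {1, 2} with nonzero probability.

P(Y=1) = 2/5, P(Y=2) = 3/5

Enumerate traces; 192 have nonzero weight after conditioning:
  (U=2, V=0, W=0, Y=1, Z=1, X=0) weight 1/1200
  (U=2, V=0, W=0, Y=1, Z=1, X=1) weight 1/600
  (U=2, V=0, W=0, Y=1, Z=1, X=2) weight 1/1200
  (U=2, V=0, W=0, Y=1, Z=1, X=3) weight 1/1200
  (U=2, V=0, W=0, Y=2, Z=0, X=0) weight 1/800
  (U=2, V=0, W=0, Y=2, Z=0, X=1) weight 1/400
  (U=2, V=0, W=0, Y=2, Z=0, X=2) weight 1/800
  (U=2, V=0, W=0, Y=2, Z=0, X=3) weight 1/800
  … 184 more
Group by Y:
  weight(Y=1) = 1/5
  weight(Y=2) = 3/10
Total weight = 1/5 + 3/10 = 1/2
P(Y=1 | obs) = 1/5 / 1/2 = 2/5
P(Y=2 | obs) = 3/10 / 1/2 = 3/5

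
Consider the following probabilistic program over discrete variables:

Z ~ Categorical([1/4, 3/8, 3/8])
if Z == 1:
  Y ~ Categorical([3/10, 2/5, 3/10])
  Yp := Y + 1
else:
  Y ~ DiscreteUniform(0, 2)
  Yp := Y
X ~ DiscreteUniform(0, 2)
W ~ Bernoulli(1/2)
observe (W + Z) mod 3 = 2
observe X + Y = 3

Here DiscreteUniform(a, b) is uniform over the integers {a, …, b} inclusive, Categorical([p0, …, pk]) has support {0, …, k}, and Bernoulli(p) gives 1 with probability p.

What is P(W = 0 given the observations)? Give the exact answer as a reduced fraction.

P(W = 0 | obs) = 20/41

Enumerate traces; 4 have nonzero weight after conditioning:
  (Z=1, Y=1, X=2, W=1) weight 1/40
  (Z=1, Y=2, X=1, W=1) weight 3/160
  (Z=2, Y=1, X=2, W=0) weight 1/48
  (Z=2, Y=2, X=1, W=0) weight 1/48
Group by W:
  weight(W=0) = 1/24
  weight(W=1) = 7/160
Total weight = 1/24 + 7/160 = 41/480
P(W=0 | obs) = 1/24 / 41/480 = 20/41
P(W=1 | obs) = 7/160 / 41/480 = 21/41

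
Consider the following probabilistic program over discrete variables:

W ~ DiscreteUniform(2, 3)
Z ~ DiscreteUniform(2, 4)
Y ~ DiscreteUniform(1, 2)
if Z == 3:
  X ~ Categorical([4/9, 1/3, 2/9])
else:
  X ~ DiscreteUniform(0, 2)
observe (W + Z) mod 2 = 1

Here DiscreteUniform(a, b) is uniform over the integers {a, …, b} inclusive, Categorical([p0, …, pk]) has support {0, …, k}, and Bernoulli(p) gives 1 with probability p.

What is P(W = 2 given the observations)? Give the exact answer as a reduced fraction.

P(W = 2 | obs) = 1/3

Enumerate traces; 18 have nonzero weight after conditioning:
  (W=2, Z=3, Y=1, X=0) weight 1/27
  (W=2, Z=3, Y=1, X=1) weight 1/36
  (W=2, Z=3, Y=1, X=2) weight 1/54
  (W=2, Z=3, Y=2, X=0) weight 1/27
  (W=2, Z=3, Y=2, X=1) weight 1/36
  (W=2, Z=3, Y=2, X=2) weight 1/54
  (W=3, Z=2, Y=1, X=0) weight 1/36
  (W=3, Z=2, Y=1, X=1) weight 1/36
  … 10 more
Group by W:
  weight(W=2) = 1/6
  weight(W=3) = 1/3
Total weight = 1/6 + 1/3 = 1/2
P(W=2 | obs) = 1/6 / 1/2 = 1/3
P(W=3 | obs) = 1/3 / 1/2 = 2/3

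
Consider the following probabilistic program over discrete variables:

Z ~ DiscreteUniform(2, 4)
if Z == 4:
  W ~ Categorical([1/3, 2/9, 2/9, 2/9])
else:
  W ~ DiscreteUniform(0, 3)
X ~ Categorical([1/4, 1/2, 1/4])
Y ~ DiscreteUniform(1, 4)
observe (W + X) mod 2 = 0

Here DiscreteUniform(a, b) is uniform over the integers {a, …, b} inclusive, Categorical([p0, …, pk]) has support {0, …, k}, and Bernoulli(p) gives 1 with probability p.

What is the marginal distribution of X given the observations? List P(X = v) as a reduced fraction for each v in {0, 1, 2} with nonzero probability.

P(X=0) = 7/27, P(X=1) = 13/27, P(X=2) = 7/27

Enumerate traces; 72 have nonzero weight after conditioning:
  (Z=2, W=0, X=0, Y=1) weight 1/192
  (Z=2, W=0, X=0, Y=2) weight 1/192
  (Z=2, W=0, X=0, Y=3) weight 1/192
  (Z=2, W=0, X=0, Y=4) weight 1/192
  (Z=2, W=0, X=2, Y=1) weight 1/192
  (Z=2, W=0, X=2, Y=2) weight 1/192
  (Z=2, W=0, X=2, Y=3) weight 1/192
  (Z=2, W=0, X=2, Y=4) weight 1/192
  (Z=2, W=1, X=1, Y=1) weight 1/96
  … 63 more
Group by X:
  weight(X=0) = 7/54
  weight(X=1) = 13/54
  weight(X=2) = 7/54
Total weight = 7/54 + 13/54 + 7/54 = 1/2
P(X=0 | obs) = 7/54 / 1/2 = 7/27
P(X=1 | obs) = 13/54 / 1/2 = 13/27
P(X=2 | obs) = 7/54 / 1/2 = 7/27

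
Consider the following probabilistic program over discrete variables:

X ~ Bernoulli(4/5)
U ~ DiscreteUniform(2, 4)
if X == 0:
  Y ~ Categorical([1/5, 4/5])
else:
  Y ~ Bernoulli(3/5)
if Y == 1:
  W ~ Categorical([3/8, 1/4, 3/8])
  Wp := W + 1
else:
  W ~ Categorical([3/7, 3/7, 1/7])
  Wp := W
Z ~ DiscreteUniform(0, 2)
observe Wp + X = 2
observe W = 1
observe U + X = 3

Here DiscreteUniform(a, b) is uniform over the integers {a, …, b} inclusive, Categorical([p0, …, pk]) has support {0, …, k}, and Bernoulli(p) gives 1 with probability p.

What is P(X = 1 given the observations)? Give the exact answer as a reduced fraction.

Enumerate traces; 6 have nonzero weight after conditioning:
  (X=0, U=3, Y=1, W=1, Z=0) weight 1/225
  (X=0, U=3, Y=1, W=1, Z=1) weight 1/225
  (X=0, U=3, Y=1, W=1, Z=2) weight 1/225
  (X=1, U=2, Y=0, W=1, Z=0) weight 8/525
  (X=1, U=2, Y=0, W=1, Z=1) weight 8/525
  (X=1, U=2, Y=0, W=1, Z=2) weight 8/525
Group by X:
  weight(X=0) = 1/75
  weight(X=1) = 8/175
Total weight = 1/75 + 8/175 = 31/525
P(X=0 | obs) = 1/75 / 31/525 = 7/31
P(X=1 | obs) = 8/175 / 31/525 = 24/31

P(X = 1 | obs) = 24/31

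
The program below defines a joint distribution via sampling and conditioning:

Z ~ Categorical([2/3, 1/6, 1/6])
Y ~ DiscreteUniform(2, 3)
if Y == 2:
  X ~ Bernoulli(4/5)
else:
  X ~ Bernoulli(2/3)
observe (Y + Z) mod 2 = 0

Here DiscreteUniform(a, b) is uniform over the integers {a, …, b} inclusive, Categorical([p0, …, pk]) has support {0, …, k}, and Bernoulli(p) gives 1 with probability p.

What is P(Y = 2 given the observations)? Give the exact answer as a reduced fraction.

P(Y = 2 | obs) = 5/6

Enumerate traces; 6 have nonzero weight after conditioning:
  (Z=0, Y=2, X=0) weight 1/15
  (Z=0, Y=2, X=1) weight 4/15
  (Z=1, Y=3, X=0) weight 1/36
  (Z=1, Y=3, X=1) weight 1/18
  (Z=2, Y=2, X=0) weight 1/60
  (Z=2, Y=2, X=1) weight 1/15
Group by Y:
  weight(Y=2) = 5/12
  weight(Y=3) = 1/12
Total weight = 5/12 + 1/12 = 1/2
P(Y=2 | obs) = 5/12 / 1/2 = 5/6
P(Y=3 | obs) = 1/12 / 1/2 = 1/6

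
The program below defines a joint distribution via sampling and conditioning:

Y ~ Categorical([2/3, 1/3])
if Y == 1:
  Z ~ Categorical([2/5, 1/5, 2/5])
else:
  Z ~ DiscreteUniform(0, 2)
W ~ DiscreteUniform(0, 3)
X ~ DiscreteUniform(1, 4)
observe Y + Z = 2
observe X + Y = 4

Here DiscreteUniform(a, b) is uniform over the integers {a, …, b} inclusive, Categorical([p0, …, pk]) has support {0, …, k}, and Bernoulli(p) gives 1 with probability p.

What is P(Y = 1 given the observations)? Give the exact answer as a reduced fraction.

P(Y = 1 | obs) = 3/13

Enumerate traces; 8 have nonzero weight after conditioning:
  (Y=0, Z=2, W=0, X=4) weight 1/72
  (Y=0, Z=2, W=1, X=4) weight 1/72
  (Y=0, Z=2, W=2, X=4) weight 1/72
  (Y=0, Z=2, W=3, X=4) weight 1/72
  (Y=1, Z=1, W=0, X=3) weight 1/240
  (Y=1, Z=1, W=1, X=3) weight 1/240
  (Y=1, Z=1, W=2, X=3) weight 1/240
  (Y=1, Z=1, W=3, X=3) weight 1/240
Group by Y:
  weight(Y=0) = 1/18
  weight(Y=1) = 1/60
Total weight = 1/18 + 1/60 = 13/180
P(Y=0 | obs) = 1/18 / 13/180 = 10/13
P(Y=1 | obs) = 1/60 / 13/180 = 3/13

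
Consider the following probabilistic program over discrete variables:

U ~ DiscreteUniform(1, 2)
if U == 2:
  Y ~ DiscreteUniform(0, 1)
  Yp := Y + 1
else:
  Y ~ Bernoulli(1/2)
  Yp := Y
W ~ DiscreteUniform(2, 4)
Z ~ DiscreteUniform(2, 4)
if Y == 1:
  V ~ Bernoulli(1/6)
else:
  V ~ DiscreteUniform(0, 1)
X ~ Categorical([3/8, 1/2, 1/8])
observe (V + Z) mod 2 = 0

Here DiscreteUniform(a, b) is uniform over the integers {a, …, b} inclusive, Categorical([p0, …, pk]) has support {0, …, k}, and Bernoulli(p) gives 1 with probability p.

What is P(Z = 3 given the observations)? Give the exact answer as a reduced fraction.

P(Z = 3 | obs) = 1/5

Enumerate traces; 108 have nonzero weight after conditioning:
  (U=1, Y=0, W=2, Z=2, V=0, X=0) weight 1/192
  (U=1, Y=0, W=2, Z=2, V=0, X=1) weight 1/144
  (U=1, Y=0, W=2, Z=2, V=0, X=2) weight 1/576
  (U=1, Y=0, W=2, Z=3, V=1, X=0) weight 1/192
  (U=1, Y=0, W=2, Z=3, V=1, X=1) weight 1/144
  (U=1, Y=0, W=2, Z=3, V=1, X=2) weight 1/576
  (U=1, Y=0, W=2, Z=4, V=0, X=0) weight 1/192
  (U=1, Y=0, W=2, Z=4, V=0, X=1) weight 1/144
  … 100 more
Group by Z:
  weight(Z=2) = 2/9
  weight(Z=3) = 1/9
  weight(Z=4) = 2/9
Total weight = 2/9 + 1/9 + 2/9 = 5/9
P(Z=2 | obs) = 2/9 / 5/9 = 2/5
P(Z=3 | obs) = 1/9 / 5/9 = 1/5
P(Z=4 | obs) = 2/9 / 5/9 = 2/5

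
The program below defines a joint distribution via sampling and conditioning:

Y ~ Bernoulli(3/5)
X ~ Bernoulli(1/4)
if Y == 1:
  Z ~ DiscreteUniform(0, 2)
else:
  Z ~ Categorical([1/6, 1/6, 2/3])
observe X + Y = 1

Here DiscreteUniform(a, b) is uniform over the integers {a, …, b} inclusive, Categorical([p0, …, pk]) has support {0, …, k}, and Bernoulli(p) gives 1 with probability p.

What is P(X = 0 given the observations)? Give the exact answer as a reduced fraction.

Enumerate traces; 6 have nonzero weight after conditioning:
  (Y=0, X=1, Z=0) weight 1/60
  (Y=0, X=1, Z=1) weight 1/60
  (Y=0, X=1, Z=2) weight 1/15
  (Y=1, X=0, Z=0) weight 3/20
  (Y=1, X=0, Z=1) weight 3/20
  (Y=1, X=0, Z=2) weight 3/20
Group by X:
  weight(X=0) = 9/20
  weight(X=1) = 1/10
Total weight = 9/20 + 1/10 = 11/20
P(X=0 | obs) = 9/20 / 11/20 = 9/11
P(X=1 | obs) = 1/10 / 11/20 = 2/11

P(X = 0 | obs) = 9/11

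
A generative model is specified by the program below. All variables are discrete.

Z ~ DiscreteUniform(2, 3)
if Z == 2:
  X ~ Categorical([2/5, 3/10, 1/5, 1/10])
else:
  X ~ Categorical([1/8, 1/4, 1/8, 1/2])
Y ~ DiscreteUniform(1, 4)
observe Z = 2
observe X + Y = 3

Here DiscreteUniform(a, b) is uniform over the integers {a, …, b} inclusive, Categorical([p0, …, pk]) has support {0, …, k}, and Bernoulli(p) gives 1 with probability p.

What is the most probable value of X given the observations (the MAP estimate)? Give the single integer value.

argmax_v P(X = v | obs) = 0

Enumerate traces; 3 have nonzero weight after conditioning:
  (Z=2, X=0, Y=3) weight 1/20
  (Z=2, X=1, Y=2) weight 3/80
  (Z=2, X=2, Y=1) weight 1/40
Group by X:
  weight(X=0) = 1/20
  weight(X=1) = 3/80
  weight(X=2) = 1/40
Total weight = 1/20 + 3/80 + 1/40 = 9/80
P(X=0 | obs) = 1/20 / 9/80 = 4/9
P(X=1 | obs) = 3/80 / 9/80 = 1/3
P(X=2 | obs) = 1/40 / 9/80 = 2/9
argmax = 0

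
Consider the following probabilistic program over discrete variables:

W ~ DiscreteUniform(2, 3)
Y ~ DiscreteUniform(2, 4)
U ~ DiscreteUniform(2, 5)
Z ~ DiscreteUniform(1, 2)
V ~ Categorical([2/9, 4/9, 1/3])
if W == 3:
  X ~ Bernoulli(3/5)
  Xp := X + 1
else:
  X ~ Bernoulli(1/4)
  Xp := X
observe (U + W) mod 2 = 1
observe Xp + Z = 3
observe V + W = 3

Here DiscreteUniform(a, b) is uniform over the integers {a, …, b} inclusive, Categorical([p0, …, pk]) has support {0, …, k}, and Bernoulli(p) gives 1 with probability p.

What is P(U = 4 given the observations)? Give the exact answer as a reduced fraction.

P(U = 4 | obs) = 1/3

Enumerate traces; 18 have nonzero weight after conditioning:
  (W=2, Y=2, U=3, Z=2, V=1, X=1) weight 1/432
  (W=2, Y=2, U=5, Z=2, V=1, X=1) weight 1/432
  (W=2, Y=3, U=3, Z=2, V=1, X=1) weight 1/432
  (W=2, Y=3, U=5, Z=2, V=1, X=1) weight 1/432
  (W=2, Y=4, U=3, Z=2, V=1, X=1) weight 1/432
  (W=2, Y=4, U=5, Z=2, V=1, X=1) weight 1/432
  (W=3, Y=2, U=2, Z=1, V=0, X=1) weight 1/360
  (W=3, Y=2, U=2, Z=2, V=0, X=0) weight 1/540
  (W=3, Y=2, U=4, Z=1, V=0, X=1) weight 1/360
  … 9 more
Group by U:
  weight(U=2) = 1/72
  weight(U=3) = 1/144
  weight(U=4) = 1/72
  weight(U=5) = 1/144
Total weight = 1/72 + 1/144 + 1/72 + 1/144 = 1/24
P(U=2 | obs) = 1/72 / 1/24 = 1/3
P(U=3 | obs) = 1/144 / 1/24 = 1/6
P(U=4 | obs) = 1/72 / 1/24 = 1/3
P(U=5 | obs) = 1/144 / 1/24 = 1/6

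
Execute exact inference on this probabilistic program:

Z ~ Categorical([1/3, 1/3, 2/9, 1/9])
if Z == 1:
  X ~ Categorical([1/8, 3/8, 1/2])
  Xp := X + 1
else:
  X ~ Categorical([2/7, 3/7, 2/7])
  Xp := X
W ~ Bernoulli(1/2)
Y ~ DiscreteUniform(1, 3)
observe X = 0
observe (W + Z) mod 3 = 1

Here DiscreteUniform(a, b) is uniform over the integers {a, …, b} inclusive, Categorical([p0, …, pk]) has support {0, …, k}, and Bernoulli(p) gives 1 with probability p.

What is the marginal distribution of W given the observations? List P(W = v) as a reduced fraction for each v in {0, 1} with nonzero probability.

Enumerate traces; 9 have nonzero weight after conditioning:
  (Z=0, X=0, W=1, Y=1) weight 1/63
  (Z=0, X=0, W=1, Y=2) weight 1/63
  (Z=0, X=0, W=1, Y=3) weight 1/63
  (Z=1, X=0, W=0, Y=1) weight 1/144
  (Z=1, X=0, W=0, Y=2) weight 1/144
  (Z=1, X=0, W=0, Y=3) weight 1/144
  (Z=3, X=0, W=1, Y=1) weight 1/189
  (Z=3, X=0, W=1, Y=2) weight 1/189
  … 1 more
Group by W:
  weight(W=0) = 1/48
  weight(W=1) = 4/63
Total weight = 1/48 + 4/63 = 85/1008
P(W=0 | obs) = 1/48 / 85/1008 = 21/85
P(W=1 | obs) = 4/63 / 85/1008 = 64/85

P(W=0) = 21/85, P(W=1) = 64/85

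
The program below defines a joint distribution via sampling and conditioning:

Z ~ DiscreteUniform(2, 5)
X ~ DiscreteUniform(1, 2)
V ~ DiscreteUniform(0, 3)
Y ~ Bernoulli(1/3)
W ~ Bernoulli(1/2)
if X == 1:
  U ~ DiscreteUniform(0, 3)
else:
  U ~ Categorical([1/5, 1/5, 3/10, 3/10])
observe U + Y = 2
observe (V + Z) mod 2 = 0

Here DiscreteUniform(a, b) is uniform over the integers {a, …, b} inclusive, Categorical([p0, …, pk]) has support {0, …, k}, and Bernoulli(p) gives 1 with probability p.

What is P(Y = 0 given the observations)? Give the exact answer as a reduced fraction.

P(Y = 0 | obs) = 22/31

Enumerate traces; 64 have nonzero weight after conditioning:
  (Z=2, X=1, V=0, Y=0, W=0, U=2) weight 1/384
  (Z=2, X=1, V=0, Y=0, W=1, U=2) weight 1/384
  (Z=2, X=1, V=0, Y=1, W=0, U=1) weight 1/768
  (Z=2, X=1, V=0, Y=1, W=1, U=1) weight 1/768
  (Z=2, X=1, V=2, Y=0, W=0, U=2) weight 1/384
  (Z=2, X=1, V=2, Y=0, W=1, U=2) weight 1/384
  (Z=2, X=1, V=2, Y=1, W=0, U=1) weight 1/768
  (Z=2, X=1, V=2, Y=1, W=1, U=1) weight 1/768
  … 56 more
Group by Y:
  weight(Y=0) = 11/120
  weight(Y=1) = 3/80
Total weight = 11/120 + 3/80 = 31/240
P(Y=0 | obs) = 11/120 / 31/240 = 22/31
P(Y=1 | obs) = 3/80 / 31/240 = 9/31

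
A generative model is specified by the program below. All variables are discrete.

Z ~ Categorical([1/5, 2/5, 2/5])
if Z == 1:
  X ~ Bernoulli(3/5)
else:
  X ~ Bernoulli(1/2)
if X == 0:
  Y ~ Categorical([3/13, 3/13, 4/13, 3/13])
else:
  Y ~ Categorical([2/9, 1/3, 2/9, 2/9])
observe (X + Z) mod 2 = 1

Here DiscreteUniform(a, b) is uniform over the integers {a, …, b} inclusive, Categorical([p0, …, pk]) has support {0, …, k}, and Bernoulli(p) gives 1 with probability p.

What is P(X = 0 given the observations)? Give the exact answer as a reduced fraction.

P(X = 0 | obs) = 8/23

Enumerate traces; 12 have nonzero weight after conditioning:
  (Z=0, X=1, Y=0) weight 1/45
  (Z=0, X=1, Y=1) weight 1/30
  (Z=0, X=1, Y=2) weight 1/45
  (Z=0, X=1, Y=3) weight 1/45
  (Z=1, X=0, Y=0) weight 12/325
  (Z=1, X=0, Y=1) weight 12/325
  (Z=1, X=0, Y=2) weight 16/325
  (Z=1, X=0, Y=3) weight 12/325
  … 4 more
Group by X:
  weight(X=0) = 4/25
  weight(X=1) = 3/10
Total weight = 4/25 + 3/10 = 23/50
P(X=0 | obs) = 4/25 / 23/50 = 8/23
P(X=1 | obs) = 3/10 / 23/50 = 15/23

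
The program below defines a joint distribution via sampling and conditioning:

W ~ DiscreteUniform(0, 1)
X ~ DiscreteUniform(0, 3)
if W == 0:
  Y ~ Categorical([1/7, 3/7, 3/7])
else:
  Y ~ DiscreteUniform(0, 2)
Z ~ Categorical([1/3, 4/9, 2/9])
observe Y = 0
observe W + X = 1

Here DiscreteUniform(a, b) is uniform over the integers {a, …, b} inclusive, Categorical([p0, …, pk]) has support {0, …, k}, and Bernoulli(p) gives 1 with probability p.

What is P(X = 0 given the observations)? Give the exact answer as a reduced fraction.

Enumerate traces; 6 have nonzero weight after conditioning:
  (W=0, X=1, Y=0, Z=0) weight 1/168
  (W=0, X=1, Y=0, Z=1) weight 1/126
  (W=0, X=1, Y=0, Z=2) weight 1/252
  (W=1, X=0, Y=0, Z=0) weight 1/72
  (W=1, X=0, Y=0, Z=1) weight 1/54
  (W=1, X=0, Y=0, Z=2) weight 1/108
Group by X:
  weight(X=0) = 1/24
  weight(X=1) = 1/56
Total weight = 1/24 + 1/56 = 5/84
P(X=0 | obs) = 1/24 / 5/84 = 7/10
P(X=1 | obs) = 1/56 / 5/84 = 3/10

P(X = 0 | obs) = 7/10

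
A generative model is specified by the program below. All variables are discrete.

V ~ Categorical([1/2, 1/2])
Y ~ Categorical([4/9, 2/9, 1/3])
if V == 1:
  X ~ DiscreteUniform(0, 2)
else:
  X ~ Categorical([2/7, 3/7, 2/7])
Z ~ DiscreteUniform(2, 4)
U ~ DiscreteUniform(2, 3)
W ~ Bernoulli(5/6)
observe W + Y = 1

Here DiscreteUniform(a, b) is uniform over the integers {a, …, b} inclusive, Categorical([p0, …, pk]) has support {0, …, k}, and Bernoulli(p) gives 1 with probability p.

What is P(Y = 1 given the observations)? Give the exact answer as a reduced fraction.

P(Y = 1 | obs) = 1/11

Enumerate traces; 72 have nonzero weight after conditioning:
  (V=0, Y=0, X=0, Z=2, U=2, W=1) weight 5/567
  (V=0, Y=0, X=0, Z=2, U=3, W=1) weight 5/567
  (V=0, Y=0, X=0, Z=3, U=2, W=1) weight 5/567
  (V=0, Y=0, X=0, Z=3, U=3, W=1) weight 5/567
  (V=0, Y=0, X=0, Z=4, U=2, W=1) weight 5/567
  (V=0, Y=0, X=0, Z=4, U=3, W=1) weight 5/567
  (V=0, Y=0, X=1, Z=2, U=2, W=1) weight 5/378
  (V=0, Y=0, X=1, Z=2, U=3, W=1) weight 5/378
  (V=0, Y=1, X=0, Z=2, U=2, W=0) weight 1/1134
  … 63 more
Group by Y:
  weight(Y=0) = 10/27
  weight(Y=1) = 1/27
Total weight = 10/27 + 1/27 = 11/27
P(Y=0 | obs) = 10/27 / 11/27 = 10/11
P(Y=1 | obs) = 1/27 / 11/27 = 1/11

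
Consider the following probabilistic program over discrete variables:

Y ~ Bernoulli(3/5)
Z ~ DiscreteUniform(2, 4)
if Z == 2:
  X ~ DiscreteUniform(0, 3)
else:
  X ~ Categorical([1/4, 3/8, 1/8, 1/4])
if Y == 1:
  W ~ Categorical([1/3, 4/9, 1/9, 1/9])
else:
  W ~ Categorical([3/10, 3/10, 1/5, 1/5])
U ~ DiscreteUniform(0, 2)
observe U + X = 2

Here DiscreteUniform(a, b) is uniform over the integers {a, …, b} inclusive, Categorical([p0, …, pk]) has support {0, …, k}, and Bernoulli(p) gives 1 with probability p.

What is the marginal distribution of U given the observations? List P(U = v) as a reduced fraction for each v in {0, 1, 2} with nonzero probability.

P(U=0) = 2/9, P(U=1) = 4/9, P(U=2) = 1/3

Enumerate traces; 72 have nonzero weight after conditioning:
  (Y=0, Z=2, X=0, W=0, U=2) weight 1/300
  (Y=0, Z=2, X=0, W=1, U=2) weight 1/300
  (Y=0, Z=2, X=0, W=2, U=2) weight 1/450
  (Y=0, Z=2, X=0, W=3, U=2) weight 1/450
  (Y=0, Z=2, X=1, W=0, U=1) weight 1/300
  (Y=0, Z=2, X=1, W=1, U=1) weight 1/300
  (Y=0, Z=2, X=1, W=2, U=1) weight 1/450
  (Y=0, Z=2, X=1, W=3, U=1) weight 1/450
  (Y=0, Z=2, X=2, W=0, U=0) weight 1/300
  … 63 more
Group by U:
  weight(U=0) = 1/18
  weight(U=1) = 1/9
  weight(U=2) = 1/12
Total weight = 1/18 + 1/9 + 1/12 = 1/4
P(U=0 | obs) = 1/18 / 1/4 = 2/9
P(U=1 | obs) = 1/9 / 1/4 = 4/9
P(U=2 | obs) = 1/12 / 1/4 = 1/3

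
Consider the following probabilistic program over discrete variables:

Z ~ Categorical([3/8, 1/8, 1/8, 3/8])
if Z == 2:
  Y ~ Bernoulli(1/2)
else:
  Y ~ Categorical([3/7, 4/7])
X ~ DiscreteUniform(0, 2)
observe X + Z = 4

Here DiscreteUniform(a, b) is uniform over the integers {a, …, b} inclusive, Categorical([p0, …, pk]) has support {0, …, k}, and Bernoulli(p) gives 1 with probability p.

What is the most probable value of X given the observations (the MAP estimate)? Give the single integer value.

argmax_v P(X = v | obs) = 1

Enumerate traces; 4 have nonzero weight after conditioning:
  (Z=2, Y=0, X=2) weight 1/48
  (Z=2, Y=1, X=2) weight 1/48
  (Z=3, Y=0, X=1) weight 3/56
  (Z=3, Y=1, X=1) weight 1/14
Group by X:
  weight(X=1) = 1/8
  weight(X=2) = 1/24
Total weight = 1/8 + 1/24 = 1/6
P(X=1 | obs) = 1/8 / 1/6 = 3/4
P(X=2 | obs) = 1/24 / 1/6 = 1/4
argmax = 1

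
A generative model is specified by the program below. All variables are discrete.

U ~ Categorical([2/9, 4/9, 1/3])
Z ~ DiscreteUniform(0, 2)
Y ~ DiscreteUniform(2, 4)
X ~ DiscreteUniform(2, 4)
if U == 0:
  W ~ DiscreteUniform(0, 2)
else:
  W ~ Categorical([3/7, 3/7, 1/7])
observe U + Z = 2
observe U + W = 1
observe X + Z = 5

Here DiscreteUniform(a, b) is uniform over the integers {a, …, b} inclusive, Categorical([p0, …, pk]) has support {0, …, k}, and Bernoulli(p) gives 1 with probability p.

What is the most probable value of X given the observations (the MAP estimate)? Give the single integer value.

argmax_v P(X = v | obs) = 4

Enumerate traces; 6 have nonzero weight after conditioning:
  (U=0, Z=2, Y=2, X=3, W=1) weight 2/729
  (U=0, Z=2, Y=3, X=3, W=1) weight 2/729
  (U=0, Z=2, Y=4, X=3, W=1) weight 2/729
  (U=1, Z=1, Y=2, X=4, W=0) weight 4/567
  (U=1, Z=1, Y=3, X=4, W=0) weight 4/567
  (U=1, Z=1, Y=4, X=4, W=0) weight 4/567
Group by X:
  weight(X=3) = 2/243
  weight(X=4) = 4/189
Total weight = 2/243 + 4/189 = 50/1701
P(X=3 | obs) = 2/243 / 50/1701 = 7/25
P(X=4 | obs) = 4/189 / 50/1701 = 18/25
argmax = 4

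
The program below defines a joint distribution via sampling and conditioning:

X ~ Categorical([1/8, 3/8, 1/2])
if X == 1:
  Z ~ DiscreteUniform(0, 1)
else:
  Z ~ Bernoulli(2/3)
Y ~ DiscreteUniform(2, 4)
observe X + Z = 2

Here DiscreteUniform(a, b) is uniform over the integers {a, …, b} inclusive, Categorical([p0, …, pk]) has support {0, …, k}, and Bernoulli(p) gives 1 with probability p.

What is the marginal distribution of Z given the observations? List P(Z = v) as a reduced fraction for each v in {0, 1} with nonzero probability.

P(Z=0) = 8/17, P(Z=1) = 9/17

Enumerate traces; 6 have nonzero weight after conditioning:
  (X=1, Z=1, Y=2) weight 1/16
  (X=1, Z=1, Y=3) weight 1/16
  (X=1, Z=1, Y=4) weight 1/16
  (X=2, Z=0, Y=2) weight 1/18
  (X=2, Z=0, Y=3) weight 1/18
  (X=2, Z=0, Y=4) weight 1/18
Group by Z:
  weight(Z=0) = 1/6
  weight(Z=1) = 3/16
Total weight = 1/6 + 3/16 = 17/48
P(Z=0 | obs) = 1/6 / 17/48 = 8/17
P(Z=1 | obs) = 3/16 / 17/48 = 9/17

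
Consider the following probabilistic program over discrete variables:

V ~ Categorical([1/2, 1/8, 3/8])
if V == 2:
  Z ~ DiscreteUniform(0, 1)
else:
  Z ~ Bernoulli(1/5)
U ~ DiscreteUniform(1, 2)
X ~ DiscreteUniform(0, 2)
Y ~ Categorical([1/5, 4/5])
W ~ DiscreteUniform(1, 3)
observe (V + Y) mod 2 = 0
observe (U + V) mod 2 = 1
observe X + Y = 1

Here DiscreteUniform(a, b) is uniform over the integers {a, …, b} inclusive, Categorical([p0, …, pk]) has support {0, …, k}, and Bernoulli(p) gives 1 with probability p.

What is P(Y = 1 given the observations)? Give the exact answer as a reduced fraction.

Enumerate traces; 18 have nonzero weight after conditioning:
  (V=0, Z=0, U=1, X=1, Y=0, W=1) weight 1/225
  (V=0, Z=0, U=1, X=1, Y=0, W=2) weight 1/225
  (V=0, Z=0, U=1, X=1, Y=0, W=3) weight 1/225
  (V=0, Z=1, U=1, X=1, Y=0, W=1) weight 1/900
  (V=0, Z=1, U=1, X=1, Y=0, W=2) weight 1/900
  (V=0, Z=1, U=1, X=1, Y=0, W=3) weight 1/900
  (V=1, Z=0, U=2, X=0, Y=1, W=1) weight 1/225
  (V=1, Z=0, U=2, X=0, Y=1, W=2) weight 1/225
  … 10 more
Group by Y:
  weight(Y=0) = 7/240
  weight(Y=1) = 1/60
Total weight = 7/240 + 1/60 = 11/240
P(Y=0 | obs) = 7/240 / 11/240 = 7/11
P(Y=1 | obs) = 1/60 / 11/240 = 4/11

P(Y = 1 | obs) = 4/11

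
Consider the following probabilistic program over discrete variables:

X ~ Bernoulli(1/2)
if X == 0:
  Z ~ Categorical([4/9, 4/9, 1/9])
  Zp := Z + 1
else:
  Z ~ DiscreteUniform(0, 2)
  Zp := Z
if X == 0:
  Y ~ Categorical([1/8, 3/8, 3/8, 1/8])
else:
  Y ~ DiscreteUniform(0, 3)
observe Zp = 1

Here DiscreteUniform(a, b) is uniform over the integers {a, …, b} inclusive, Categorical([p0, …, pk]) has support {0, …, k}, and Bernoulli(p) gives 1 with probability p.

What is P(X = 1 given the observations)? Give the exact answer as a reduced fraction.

Enumerate traces; 8 have nonzero weight after conditioning:
  (X=0, Z=0, Y=0) weight 1/36
  (X=0, Z=0, Y=1) weight 1/12
  (X=0, Z=0, Y=2) weight 1/12
  (X=0, Z=0, Y=3) weight 1/36
  (X=1, Z=1, Y=0) weight 1/24
  (X=1, Z=1, Y=1) weight 1/24
  (X=1, Z=1, Y=2) weight 1/24
  (X=1, Z=1, Y=3) weight 1/24
Group by X:
  weight(X=0) = 2/9
  weight(X=1) = 1/6
Total weight = 2/9 + 1/6 = 7/18
P(X=0 | obs) = 2/9 / 7/18 = 4/7
P(X=1 | obs) = 1/6 / 7/18 = 3/7

P(X = 1 | obs) = 3/7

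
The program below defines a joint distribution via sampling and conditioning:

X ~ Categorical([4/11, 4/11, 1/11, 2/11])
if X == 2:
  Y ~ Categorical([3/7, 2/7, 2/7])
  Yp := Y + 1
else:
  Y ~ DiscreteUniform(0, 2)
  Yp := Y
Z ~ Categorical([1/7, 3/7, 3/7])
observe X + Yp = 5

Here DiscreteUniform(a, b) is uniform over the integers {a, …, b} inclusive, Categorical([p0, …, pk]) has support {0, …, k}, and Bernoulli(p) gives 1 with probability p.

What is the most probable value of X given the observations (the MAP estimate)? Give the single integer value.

Enumerate traces; 6 have nonzero weight after conditioning:
  (X=2, Y=2, Z=0) weight 2/539
  (X=2, Y=2, Z=1) weight 6/539
  (X=2, Y=2, Z=2) weight 6/539
  (X=3, Y=2, Z=0) weight 2/231
  (X=3, Y=2, Z=1) weight 2/77
  (X=3, Y=2, Z=2) weight 2/77
Group by X:
  weight(X=2) = 2/77
  weight(X=3) = 2/33
Total weight = 2/77 + 2/33 = 20/231
P(X=2 | obs) = 2/77 / 20/231 = 3/10
P(X=3 | obs) = 2/33 / 20/231 = 7/10
argmax = 3

argmax_v P(X = v | obs) = 3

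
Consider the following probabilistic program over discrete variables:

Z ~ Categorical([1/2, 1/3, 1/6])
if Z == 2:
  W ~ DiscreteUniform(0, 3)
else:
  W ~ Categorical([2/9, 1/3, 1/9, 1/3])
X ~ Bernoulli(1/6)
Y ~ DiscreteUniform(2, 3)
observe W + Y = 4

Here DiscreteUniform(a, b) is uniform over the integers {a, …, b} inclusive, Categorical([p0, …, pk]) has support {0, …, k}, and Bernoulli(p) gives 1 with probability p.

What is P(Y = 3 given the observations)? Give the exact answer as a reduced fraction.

P(Y = 3 | obs) = 69/98

Enumerate traces; 12 have nonzero weight after conditioning:
  (Z=0, W=1, X=0, Y=3) weight 5/72
  (Z=0, W=1, X=1, Y=3) weight 1/72
  (Z=0, W=2, X=0, Y=2) weight 5/216
  (Z=0, W=2, X=1, Y=2) weight 1/216
  (Z=1, W=1, X=0, Y=3) weight 5/108
  (Z=1, W=1, X=1, Y=3) weight 1/108
  (Z=1, W=2, X=0, Y=2) weight 5/324
  (Z=1, W=2, X=1, Y=2) weight 1/324
  … 4 more
Group by Y:
  weight(Y=2) = 29/432
  weight(Y=3) = 23/144
Total weight = 29/432 + 23/144 = 49/216
P(Y=2 | obs) = 29/432 / 49/216 = 29/98
P(Y=3 | obs) = 23/144 / 49/216 = 69/98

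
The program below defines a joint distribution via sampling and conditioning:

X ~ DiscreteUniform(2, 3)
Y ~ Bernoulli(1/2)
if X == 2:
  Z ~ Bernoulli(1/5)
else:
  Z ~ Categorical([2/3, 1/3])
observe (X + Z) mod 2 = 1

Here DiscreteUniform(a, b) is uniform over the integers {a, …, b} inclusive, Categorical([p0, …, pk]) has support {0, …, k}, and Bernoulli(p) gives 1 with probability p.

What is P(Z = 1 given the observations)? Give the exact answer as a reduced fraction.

Enumerate traces; 4 have nonzero weight after conditioning:
  (X=2, Y=0, Z=1) weight 1/20
  (X=2, Y=1, Z=1) weight 1/20
  (X=3, Y=0, Z=0) weight 1/6
  (X=3, Y=1, Z=0) weight 1/6
Group by Z:
  weight(Z=0) = 1/3
  weight(Z=1) = 1/10
Total weight = 1/3 + 1/10 = 13/30
P(Z=0 | obs) = 1/3 / 13/30 = 10/13
P(Z=1 | obs) = 1/10 / 13/30 = 3/13

P(Z = 1 | obs) = 3/13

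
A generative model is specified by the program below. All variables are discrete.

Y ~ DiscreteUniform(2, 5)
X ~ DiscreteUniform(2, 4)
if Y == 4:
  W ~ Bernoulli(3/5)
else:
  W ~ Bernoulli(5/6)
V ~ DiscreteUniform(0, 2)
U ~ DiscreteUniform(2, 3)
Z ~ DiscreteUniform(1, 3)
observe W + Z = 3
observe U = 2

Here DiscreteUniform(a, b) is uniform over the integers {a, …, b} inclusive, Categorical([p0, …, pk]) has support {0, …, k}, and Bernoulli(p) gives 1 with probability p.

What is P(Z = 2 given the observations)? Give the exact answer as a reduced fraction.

P(Z = 2 | obs) = 31/40

Enumerate traces; 72 have nonzero weight after conditioning:
  (Y=2, X=2, W=0, V=0, U=2, Z=3) weight 1/1296
  (Y=2, X=2, W=0, V=1, U=2, Z=3) weight 1/1296
  (Y=2, X=2, W=0, V=2, U=2, Z=3) weight 1/1296
  (Y=2, X=2, W=1, V=0, U=2, Z=2) weight 5/1296
  (Y=2, X=2, W=1, V=1, U=2, Z=2) weight 5/1296
  (Y=2, X=2, W=1, V=2, U=2, Z=2) weight 5/1296
  (Y=2, X=3, W=0, V=0, U=2, Z=3) weight 1/1296
  (Y=2, X=3, W=0, V=1, U=2, Z=3) weight 1/1296
  … 64 more
Group by Z:
  weight(Z=2) = 31/240
  weight(Z=3) = 3/80
Total weight = 31/240 + 3/80 = 1/6
P(Z=2 | obs) = 31/240 / 1/6 = 31/40
P(Z=3 | obs) = 3/80 / 1/6 = 9/40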